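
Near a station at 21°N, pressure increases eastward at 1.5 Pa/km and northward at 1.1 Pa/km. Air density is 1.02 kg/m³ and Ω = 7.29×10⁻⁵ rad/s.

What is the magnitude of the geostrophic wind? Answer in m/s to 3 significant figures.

Coriolis parameter at 21°N:
f = 2Ω sin φ = 2 × 7.29×10⁻⁵ × sin 21° = 5.23×10⁻⁵ s⁻¹
Component geostrophic relations (x east, y north):
u_g = −(1/(fρ)) ∂P/∂y,  v_g = (1/(fρ)) ∂P/∂x
u_g = −(1.1×10⁻³)/(5.23×10⁻⁵ × 1.02) = −20.6 m/s;  v_g = (1.5×10⁻³)/(5.23×10⁻⁵ × 1.02) = 28.1 m/s
|V_g| = √(u_g² + v_g²) = 34.9 m/s

34.9 m/s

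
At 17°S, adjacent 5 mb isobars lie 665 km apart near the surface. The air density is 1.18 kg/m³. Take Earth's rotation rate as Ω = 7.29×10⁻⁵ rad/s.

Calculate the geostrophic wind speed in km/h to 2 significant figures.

Coriolis parameter at 17°S:
f = 2Ω sin φ = 2 × 7.29×10⁻⁵ × sin 17° = 4.26×10⁻⁵ s⁻¹
Pressure gradient: |∂P/∂n| = 500 Pa / 665000 m = 7.52×10⁻⁴ Pa/m
Geostrophic balance (pressure-gradient force = Coriolis force):
V_g = (1/(fρ)) |∂P/∂n| = 7.52×10⁻⁴ / (4.26×10⁻⁵ × 1.18) = 14.9 m/s
Converting: 14.9 m/s × 3.6 = 54 km/h

54 km/h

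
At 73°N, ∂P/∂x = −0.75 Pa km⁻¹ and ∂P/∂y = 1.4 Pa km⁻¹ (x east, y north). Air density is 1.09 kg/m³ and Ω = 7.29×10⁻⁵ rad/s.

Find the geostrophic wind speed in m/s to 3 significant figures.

Coriolis parameter at 73°N:
f = 2Ω sin φ = 2 × 7.29×10⁻⁵ × sin 73° = 1.39×10⁻⁴ s⁻¹
Component geostrophic relations (x east, y north):
u_g = −(1/(fρ)) ∂P/∂y,  v_g = (1/(fρ)) ∂P/∂x
u_g = −(1.4×10⁻³)/(1.39×10⁻⁴ × 1.09) = −9.21 m/s;  v_g = (−0.75×10⁻³)/(1.39×10⁻⁴ × 1.09) = −4.93 m/s
|V_g| = √(u_g² + v_g²) = 10.5 m/s

10.5 m/s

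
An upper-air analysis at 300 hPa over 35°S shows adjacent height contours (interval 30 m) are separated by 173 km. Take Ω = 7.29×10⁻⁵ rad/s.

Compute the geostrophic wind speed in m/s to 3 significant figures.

20.3 m/s

Coriolis parameter at 35°S:
f = 2Ω sin φ = 2 × 7.29×10⁻⁵ × sin 35° = 8.36×10⁻⁵ s⁻¹
Height gradient: |∂Z/∂n| = 30 m / 173000 m = 1.73×10⁻⁴
On a pressure surface, geostrophic balance gives V_g = (g/f)|∂Z/∂n|:
V_g = 9.81 × 1.73×10⁻⁴ / 8.36×10⁻⁵ = 20.3 m/s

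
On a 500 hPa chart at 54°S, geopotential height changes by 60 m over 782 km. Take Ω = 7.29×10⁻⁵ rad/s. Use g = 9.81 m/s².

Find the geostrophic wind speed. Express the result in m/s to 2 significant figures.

Coriolis parameter at 54°S:
f = 2Ω sin φ = 2 × 7.29×10⁻⁵ × sin 54° = 1.18×10⁻⁴ s⁻¹
Height gradient: |∂Z/∂n| = 60 m / 782000 m = 7.67×10⁻⁵
On a pressure surface, geostrophic balance gives V_g = (g/f)|∂Z/∂n|:
V_g = 9.81 × 7.67×10⁻⁵ / 1.18×10⁻⁴ = 6.38 m/s

6.4 m/s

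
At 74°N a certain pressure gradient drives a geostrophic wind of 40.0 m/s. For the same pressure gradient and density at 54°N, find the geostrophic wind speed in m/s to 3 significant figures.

With the same pressure gradient and density, V_g ∝ 1/f ∝ 1/sin φ.
V₂ = V₁ · sin φ₁ / sin φ₂ = 40.0 × sin 74° / sin 54°
V₂ = 40.0 × 0.9613/0.8090 = 47.5 m/s

47.5 m/s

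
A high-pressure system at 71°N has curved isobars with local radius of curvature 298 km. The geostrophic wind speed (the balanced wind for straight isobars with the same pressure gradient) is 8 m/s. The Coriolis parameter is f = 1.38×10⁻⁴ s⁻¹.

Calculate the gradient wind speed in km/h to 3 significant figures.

Around a high, pressure-gradient force acts outward with centrifugal, so Coriolis balances both:
fV = (1/ρ)|∂P/∂n| + V²/R  →  V² − fR·V + fR·V_g = 0
With fR = 1.38×10⁻⁴ × 298×10³ m = 41.1 m/s:
V = [fR − √((fR)² − 4 fR V_g)]/2 = [41.1 − √(41.1² − 4×41.1×8)]/2 = 10.9 m/s
Supergeostrophic (V > V_g = 8 m/s), as expected around a high.
Converting: 10.9 m/s × 3.6 = 39.2 km/h

39.2 km/h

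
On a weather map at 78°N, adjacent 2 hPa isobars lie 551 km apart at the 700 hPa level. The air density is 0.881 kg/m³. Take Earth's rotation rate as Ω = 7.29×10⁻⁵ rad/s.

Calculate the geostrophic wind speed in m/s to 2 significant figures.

2.9 m/s

Coriolis parameter at 78°N:
f = 2Ω sin φ = 2 × 7.29×10⁻⁵ × sin 78° = 1.43×10⁻⁴ s⁻¹
Pressure gradient: |∂P/∂n| = 200 Pa / 551000 m = 3.63×10⁻⁴ Pa/m
Geostrophic balance (pressure-gradient force = Coriolis force):
V_g = (1/(fρ)) |∂P/∂n| = 3.63×10⁻⁴ / (1.43×10⁻⁴ × 0.881) = 2.89 m/s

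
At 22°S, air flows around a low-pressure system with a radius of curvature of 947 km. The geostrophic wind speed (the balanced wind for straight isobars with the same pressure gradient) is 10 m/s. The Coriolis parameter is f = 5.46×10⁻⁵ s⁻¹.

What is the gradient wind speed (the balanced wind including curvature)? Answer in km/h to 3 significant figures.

Around a low, centrifugal force acts outward with Coriolis, so pressure-gradient force balances both:
(1/ρ)|∂P/∂n| = fV + V²/R  →  V² + fR·V − fR·V_g = 0
With fR = 5.46×10⁻⁵ × 947×10³ m = 51.7 m/s:
V = [−fR + √((fR)² + 4 fR V_g)]/2 = [−51.7 + √(51.7² + 4×51.7×10)]/2 = 8.58 m/s
Subgeostrophic (V < V_g = 10 m/s), as expected around a low.
Converting: 8.58 m/s × 3.6 = 30.9 km/h

30.9 km/h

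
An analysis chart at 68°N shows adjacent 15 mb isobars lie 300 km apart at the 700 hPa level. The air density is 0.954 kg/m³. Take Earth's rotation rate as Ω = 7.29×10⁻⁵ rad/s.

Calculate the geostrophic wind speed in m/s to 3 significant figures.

Coriolis parameter at 68°N:
f = 2Ω sin φ = 2 × 7.29×10⁻⁵ × sin 68° = 1.35×10⁻⁴ s⁻¹
Pressure gradient: |∂P/∂n| = 1500 Pa / 300000 m = 5.00×10⁻³ Pa/m
Geostrophic balance (pressure-gradient force = Coriolis force):
V_g = (1/(fρ)) |∂P/∂n| = 5.00×10⁻³ / (1.35×10⁻⁴ × 0.954) = 38.8 m/s

38.8 m/s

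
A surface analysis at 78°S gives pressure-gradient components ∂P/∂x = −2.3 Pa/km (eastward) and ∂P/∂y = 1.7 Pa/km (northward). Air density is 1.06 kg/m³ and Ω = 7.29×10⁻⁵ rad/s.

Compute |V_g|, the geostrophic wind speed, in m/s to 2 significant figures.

Coriolis parameter at 78°S:
f = 2Ω sin φ = 2 × 7.29×10⁻⁵ × sin 78° = 1.43×10⁻⁴ s⁻¹
In the Southern Hemisphere f is negative: f = −1.43×10⁻⁴ s⁻¹.
Component geostrophic relations (x east, y north):
u_g = −(1/(fρ)) ∂P/∂y,  v_g = (1/(fρ)) ∂P/∂x
u_g = −(1.7×10⁻³)/(−1.43×10⁻⁴ × 1.06) = 11.2 m/s;  v_g = (−2.3×10⁻³)/(−1.43×10⁻⁴ × 1.06) = 15.2 m/s
|V_g| = √(u_g² + v_g²) = 18.9 m/s

19 m/s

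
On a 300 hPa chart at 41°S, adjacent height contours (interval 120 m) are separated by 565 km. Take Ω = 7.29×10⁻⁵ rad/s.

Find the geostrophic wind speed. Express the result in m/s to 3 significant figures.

Coriolis parameter at 41°S:
f = 2Ω sin φ = 2 × 7.29×10⁻⁵ × sin 41° = 9.57×10⁻⁵ s⁻¹
Height gradient: |∂Z/∂n| = 120 m / 565000 m = 2.12×10⁻⁴
On a pressure surface, geostrophic balance gives V_g = (g/f)|∂Z/∂n|:
V_g = 9.81 × 2.12×10⁻⁴ / 9.57×10⁻⁵ = 21.8 m/s

21.8 m/s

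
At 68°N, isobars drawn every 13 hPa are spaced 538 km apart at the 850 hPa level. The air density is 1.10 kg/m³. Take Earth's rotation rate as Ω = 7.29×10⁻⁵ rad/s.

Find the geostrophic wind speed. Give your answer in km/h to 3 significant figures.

58.5 km/h

Coriolis parameter at 68°N:
f = 2Ω sin φ = 2 × 7.29×10⁻⁵ × sin 68° = 1.35×10⁻⁴ s⁻¹
Pressure gradient: |∂P/∂n| = 1300 Pa / 538000 m = 2.42×10⁻³ Pa/m
Geostrophic balance (pressure-gradient force = Coriolis force):
V_g = (1/(fρ)) |∂P/∂n| = 2.42×10⁻³ / (1.35×10⁻⁴ × 1.10) = 16.2 m/s
Converting: 16.2 m/s × 3.6 = 58.5 km/h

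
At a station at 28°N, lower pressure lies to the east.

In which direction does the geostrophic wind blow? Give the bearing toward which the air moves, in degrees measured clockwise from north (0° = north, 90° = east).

The pressure-gradient force points toward the east (bearing 090°).
Geostrophic balance: in the Northern Hemisphere the Coriolis force deflects motion to the right, so the geostrophic wind blows 90° to the right of the pressure-gradient force (low pressure on the left).
Rotating 090° by 90° clockwise gives 180° — the wind blows toward the south.

180°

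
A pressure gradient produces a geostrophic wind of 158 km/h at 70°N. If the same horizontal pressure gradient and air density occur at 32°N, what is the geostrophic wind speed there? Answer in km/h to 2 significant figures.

280 km/h

With the same pressure gradient and density, V_g ∝ 1/f ∝ 1/sin φ.
V₂ = V₁ · sin φ₁ / sin φ₂ = 158 × sin 70° / sin 32°
V₂ = 158 × 0.9397/0.5299 = 280 km/h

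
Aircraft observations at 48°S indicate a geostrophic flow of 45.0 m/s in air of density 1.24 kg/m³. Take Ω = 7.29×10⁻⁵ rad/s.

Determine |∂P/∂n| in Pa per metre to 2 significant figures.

Coriolis parameter at 48°S:
f = 2Ω sin φ = 2 × 7.29×10⁻⁵ × sin 48° = 1.08×10⁻⁴ s⁻¹
Geostrophic balance rearranged: |∂P/∂n| = f ρ V_g
|∂P/∂n| = 1.08×10⁻⁴ × 1.24 × 45.0 = 6.05×10⁻³ Pa/m

6.0×10⁻³ Pa/m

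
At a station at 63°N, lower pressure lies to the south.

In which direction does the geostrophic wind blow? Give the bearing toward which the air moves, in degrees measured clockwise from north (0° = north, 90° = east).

270°

The pressure-gradient force points toward the south (bearing 180°).
Geostrophic balance: in the Northern Hemisphere the Coriolis force deflects motion to the right, so the geostrophic wind blows 90° to the right of the pressure-gradient force (low pressure on the left).
Rotating 180° by 90° clockwise gives 270° — the wind blows toward the west.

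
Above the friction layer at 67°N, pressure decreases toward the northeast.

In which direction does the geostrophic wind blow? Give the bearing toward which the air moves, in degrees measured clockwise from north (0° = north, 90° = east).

135°

The pressure-gradient force points toward the northeast (bearing 045°).
Geostrophic balance: in the Northern Hemisphere the Coriolis force deflects motion to the right, so the geostrophic wind blows 90° to the right of the pressure-gradient force (low pressure on the left).
Rotating 045° by 90° clockwise gives 135° — the wind blows toward the southeast.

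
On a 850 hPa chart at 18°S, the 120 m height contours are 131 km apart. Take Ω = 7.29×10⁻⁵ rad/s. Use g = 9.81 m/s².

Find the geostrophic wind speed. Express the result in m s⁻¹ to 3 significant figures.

Coriolis parameter at 18°S:
f = 2Ω sin φ = 2 × 7.29×10⁻⁵ × sin 18° = 4.51×10⁻⁵ s⁻¹
Height gradient: |∂Z/∂n| = 120 m / 131000 m = 9.16×10⁻⁴
On a pressure surface, geostrophic balance gives V_g = (g/f)|∂Z/∂n|:
V_g = 9.81 × 9.16×10⁻⁴ / 4.51×10⁻⁵ = 199 m/s

199 m s⁻¹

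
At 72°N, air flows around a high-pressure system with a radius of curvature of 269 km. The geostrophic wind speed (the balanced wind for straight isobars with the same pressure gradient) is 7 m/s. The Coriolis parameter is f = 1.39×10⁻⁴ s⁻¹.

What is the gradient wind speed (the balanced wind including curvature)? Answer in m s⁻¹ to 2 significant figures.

Around a high, pressure-gradient force acts outward with centrifugal, so Coriolis balances both:
fV = (1/ρ)|∂P/∂n| + V²/R  →  V² − fR·V + fR·V_g = 0
With fR = 1.39×10⁻⁴ × 269×10³ m = 37.4 m/s:
V = [fR − √((fR)² − 4 fR V_g)]/2 = [37.4 − √(37.4² − 4×37.4×7)]/2 = 9.33 m/s
Supergeostrophic (V > V_g = 7 m/s), as expected around a high.

9.3 m s⁻¹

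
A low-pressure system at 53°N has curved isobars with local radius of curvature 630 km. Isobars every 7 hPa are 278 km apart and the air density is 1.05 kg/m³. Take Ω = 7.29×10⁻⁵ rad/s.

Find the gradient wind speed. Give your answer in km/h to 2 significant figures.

Coriolis parameter at 53°N:
f = 2Ω sin φ = 2 × 7.29×10⁻⁵ × sin 53° = 1.16×10⁻⁴ s⁻¹
Pressure gradient: |∂P/∂n| = 700 Pa / 278000 m = 2.52×10⁻³ Pa/m
Geostrophic speed: V_g = |∂P/∂n|/(fρ) = 2.52×10⁻³/(1.16×10⁻⁴ × 1.05) = 20.6 m/s
Around a low, centrifugal force acts outward with Coriolis, so pressure-gradient force balances both:
(1/ρ)|∂P/∂n| = fV + V²/R  →  V² + fR·V − fR·V_g = 0
With fR = 1.16×10⁻⁴ × 630×10³ m = 73.4 m/s:
V = [−fR + √((fR)² + 4 fR V_g)]/2 = [−73.4 + √(73.4² + 4×73.4×20.6)]/2 = 16.8 m/s
Subgeostrophic (V < V_g = 20.6 m/s), as expected around a low.
Converting: 16.8 m/s × 3.6 = 60 km/h

60 km/h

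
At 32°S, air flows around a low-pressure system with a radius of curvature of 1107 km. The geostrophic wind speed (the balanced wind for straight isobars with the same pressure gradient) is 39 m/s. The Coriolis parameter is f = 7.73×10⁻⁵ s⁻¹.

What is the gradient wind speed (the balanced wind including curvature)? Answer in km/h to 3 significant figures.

105 km/h

Around a low, centrifugal force acts outward with Coriolis, so pressure-gradient force balances both:
(1/ρ)|∂P/∂n| = fV + V²/R  →  V² + fR·V − fR·V_g = 0
With fR = 7.73×10⁻⁵ × 1107×10³ m = 85.6 m/s:
V = [−fR + √((fR)² + 4 fR V_g)]/2 = [−85.6 + √(85.6² + 4×85.6×39)]/2 = 29.1 m/s
Subgeostrophic (V < V_g = 39 m/s), as expected around a low.
Converting: 29.1 m/s × 3.6 = 105 km/h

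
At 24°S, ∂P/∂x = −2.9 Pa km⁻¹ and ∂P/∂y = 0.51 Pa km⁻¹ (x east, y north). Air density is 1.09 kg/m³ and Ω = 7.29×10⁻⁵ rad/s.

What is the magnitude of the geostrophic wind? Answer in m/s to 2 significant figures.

46 m/s

Coriolis parameter at 24°S:
f = 2Ω sin φ = 2 × 7.29×10⁻⁵ × sin 24° = 5.93×10⁻⁵ s⁻¹
In the Southern Hemisphere f is negative: f = −5.93×10⁻⁵ s⁻¹.
Component geostrophic relations (x east, y north):
u_g = −(1/(fρ)) ∂P/∂y,  v_g = (1/(fρ)) ∂P/∂x
u_g = −(0.51×10⁻³)/(−5.93×10⁻⁵ × 1.09) = 7.89 m/s;  v_g = (−2.9×10⁻³)/(−5.93×10⁻⁵ × 1.09) = 44.9 m/s
|V_g| = √(u_g² + v_g²) = 45.6 m/s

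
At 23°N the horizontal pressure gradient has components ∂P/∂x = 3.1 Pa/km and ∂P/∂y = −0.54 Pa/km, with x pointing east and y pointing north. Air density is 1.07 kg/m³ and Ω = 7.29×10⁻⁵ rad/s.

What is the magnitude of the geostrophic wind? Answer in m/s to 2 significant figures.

Coriolis parameter at 23°N:
f = 2Ω sin φ = 2 × 7.29×10⁻⁵ × sin 23° = 5.70×10⁻⁵ s⁻¹
Component geostrophic relations (x east, y north):
u_g = −(1/(fρ)) ∂P/∂y,  v_g = (1/(fρ)) ∂P/∂x
u_g = −(−0.54×10⁻³)/(5.70×10⁻⁵ × 1.07) = 8.86 m/s;  v_g = (3.1×10⁻³)/(5.70×10⁻⁵ × 1.07) = 50.9 m/s
|V_g| = √(u_g² + v_g²) = 51.6 m/s

52 m/s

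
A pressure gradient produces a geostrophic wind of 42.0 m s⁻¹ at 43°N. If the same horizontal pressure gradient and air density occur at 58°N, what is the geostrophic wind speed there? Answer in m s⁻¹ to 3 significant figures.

33.8 m s⁻¹

With the same pressure gradient and density, V_g ∝ 1/f ∝ 1/sin φ.
V₂ = V₁ · sin φ₁ / sin φ₂ = 42.0 × sin 43° / sin 58°
V₂ = 42.0 × 0.6820/0.8480 = 33.8 m s⁻¹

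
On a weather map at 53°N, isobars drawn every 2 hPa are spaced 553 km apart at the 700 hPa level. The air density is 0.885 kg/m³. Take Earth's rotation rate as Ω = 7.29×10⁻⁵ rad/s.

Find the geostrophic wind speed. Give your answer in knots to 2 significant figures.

6.8 knots

Coriolis parameter at 53°N:
f = 2Ω sin φ = 2 × 7.29×10⁻⁵ × sin 53° = 1.16×10⁻⁴ s⁻¹
Pressure gradient: |∂P/∂n| = 200 Pa / 553000 m = 3.62×10⁻⁴ Pa/m
Geostrophic balance (pressure-gradient force = Coriolis force):
V_g = (1/(fρ)) |∂P/∂n| = 3.62×10⁻⁴ / (1.16×10⁻⁴ × 0.885) = 3.51 m/s
Converting: 3.51 m/s × 1.944 = 6.8 knots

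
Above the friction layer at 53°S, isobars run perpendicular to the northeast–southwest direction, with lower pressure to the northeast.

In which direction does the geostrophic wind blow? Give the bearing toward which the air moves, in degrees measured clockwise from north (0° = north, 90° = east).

The pressure-gradient force points toward the northeast (bearing 045°).
Geostrophic balance: in the Southern Hemisphere the Coriolis force deflects motion to the left, so the geostrophic wind blows 90° to the left of the pressure-gradient force (low pressure on the right).
Rotating 045° by 90° counterclockwise gives 315° — the wind blows toward the northwest.

315°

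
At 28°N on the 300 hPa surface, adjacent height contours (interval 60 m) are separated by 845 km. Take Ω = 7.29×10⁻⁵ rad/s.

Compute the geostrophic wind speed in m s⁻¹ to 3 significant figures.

10.2 m s⁻¹

Coriolis parameter at 28°N:
f = 2Ω sin φ = 2 × 7.29×10⁻⁵ × sin 28° = 6.84×10⁻⁵ s⁻¹
Height gradient: |∂Z/∂n| = 60 m / 845000 m = 7.10×10⁻⁵
On a pressure surface, geostrophic balance gives V_g = (g/f)|∂Z/∂n|:
V_g = 9.81 × 7.10×10⁻⁵ / 6.84×10⁻⁵ = 10.2 m/s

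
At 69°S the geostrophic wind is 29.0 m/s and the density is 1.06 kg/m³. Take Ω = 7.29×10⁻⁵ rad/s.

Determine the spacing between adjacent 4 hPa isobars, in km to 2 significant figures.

Coriolis parameter at 69°S:
f = 2Ω sin φ = 2 × 7.29×10⁻⁵ × sin 69° = 1.36×10⁻⁴ s⁻¹
Geostrophic balance rearranged: |∂P/∂n| = f ρ V_g
|∂P/∂n| = 1.36×10⁻⁴ × 1.06 × 29.0 = 4.18×10⁻³ Pa/m
Isobar spacing: Δn = ΔP/|∂P/∂n| = 400 Pa / 4.18×10⁻³ Pa/m = 95598 m ≈ 96 km

96 km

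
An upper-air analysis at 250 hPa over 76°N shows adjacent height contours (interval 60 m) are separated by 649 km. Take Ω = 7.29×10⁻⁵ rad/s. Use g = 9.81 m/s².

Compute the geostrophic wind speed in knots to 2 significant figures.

12 knots

Coriolis parameter at 76°N:
f = 2Ω sin φ = 2 × 7.29×10⁻⁵ × sin 76° = 1.41×10⁻⁴ s⁻¹
Height gradient: |∂Z/∂n| = 60 m / 649000 m = 9.24×10⁻⁵
On a pressure surface, geostrophic balance gives V_g = (g/f)|∂Z/∂n|:
V_g = 9.81 × 9.24×10⁻⁵ / 1.41×10⁻⁴ = 6.41 m/s
Converting: 6.41 m/s × 1.944 = 12 knots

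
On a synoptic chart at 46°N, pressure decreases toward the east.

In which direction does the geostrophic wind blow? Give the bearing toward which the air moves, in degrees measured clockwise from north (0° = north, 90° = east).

The pressure-gradient force points toward the east (bearing 090°).
Geostrophic balance: in the Northern Hemisphere the Coriolis force deflects motion to the right, so the geostrophic wind blows 90° to the right of the pressure-gradient force (low pressure on the left).
Rotating 090° by 90° clockwise gives 180° — the wind blows toward the south.

180°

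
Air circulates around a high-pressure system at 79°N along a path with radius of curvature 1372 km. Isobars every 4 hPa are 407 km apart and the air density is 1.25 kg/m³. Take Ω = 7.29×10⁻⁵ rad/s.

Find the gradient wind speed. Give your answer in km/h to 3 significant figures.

Coriolis parameter at 79°N:
f = 2Ω sin φ = 2 × 7.29×10⁻⁵ × sin 79° = 1.43×10⁻⁴ s⁻¹
Pressure gradient: |∂P/∂n| = 400 Pa / 407000 m = 9.83×10⁻⁴ Pa/m
Geostrophic speed: V_g = |∂P/∂n|/(fρ) = 9.83×10⁻⁴/(1.43×10⁻⁴ × 1.25) = 5.49 m/s
Around a high, pressure-gradient force acts outward with centrifugal, so Coriolis balances both:
fV = (1/ρ)|∂P/∂n| + V²/R  →  V² − fR·V + fR·V_g = 0
With fR = 1.43×10⁻⁴ × 1372×10³ m = 196 m/s:
V = [fR − √((fR)² − 4 fR V_g)]/2 = [196 − √(196² − 4×196×5.49)]/2 = 5.66 m/s
Supergeostrophic (V > V_g = 5.49 m/s), as expected around a high.
Converting: 5.66 m/s × 3.6 = 20.4 km/h

20.4 km/h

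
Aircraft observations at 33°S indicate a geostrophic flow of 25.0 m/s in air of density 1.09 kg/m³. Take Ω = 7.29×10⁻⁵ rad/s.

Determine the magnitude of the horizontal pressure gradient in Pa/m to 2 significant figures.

2.2×10⁻³ Pa/m

Coriolis parameter at 33°S:
f = 2Ω sin φ = 2 × 7.29×10⁻⁵ × sin 33° = 7.94×10⁻⁵ s⁻¹
Geostrophic balance rearranged: |∂P/∂n| = f ρ V_g
|∂P/∂n| = 7.94×10⁻⁵ × 1.09 × 25.0 = 2.16×10⁻³ Pa/m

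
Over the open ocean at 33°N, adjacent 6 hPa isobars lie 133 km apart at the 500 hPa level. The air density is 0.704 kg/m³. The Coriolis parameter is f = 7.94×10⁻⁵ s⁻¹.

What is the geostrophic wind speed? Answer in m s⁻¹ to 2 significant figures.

Pressure gradient: |∂P/∂n| = 600 Pa / 133000 m = 4.51×10⁻³ Pa/m
Geostrophic balance (pressure-gradient force = Coriolis force):
V_g = (1/(fρ)) |∂P/∂n| = 4.51×10⁻³ / (7.94×10⁻⁵ × 0.704) = 80.7 m/s

81 m s⁻¹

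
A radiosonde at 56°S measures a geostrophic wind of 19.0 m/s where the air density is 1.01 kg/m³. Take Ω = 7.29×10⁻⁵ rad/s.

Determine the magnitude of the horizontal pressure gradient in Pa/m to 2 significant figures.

2.3×10⁻³ Pa/m

Coriolis parameter at 56°S:
f = 2Ω sin φ = 2 × 7.29×10⁻⁵ × sin 56° = 1.21×10⁻⁴ s⁻¹
Geostrophic balance rearranged: |∂P/∂n| = f ρ V_g
|∂P/∂n| = 1.21×10⁻⁴ × 1.01 × 19.0 = 2.32×10⁻³ Pa/m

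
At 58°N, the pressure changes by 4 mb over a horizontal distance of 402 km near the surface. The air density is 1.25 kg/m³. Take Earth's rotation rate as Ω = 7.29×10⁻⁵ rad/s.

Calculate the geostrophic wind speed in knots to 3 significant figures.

Coriolis parameter at 58°N:
f = 2Ω sin φ = 2 × 7.29×10⁻⁵ × sin 58° = 1.24×10⁻⁴ s⁻¹
Pressure gradient: |∂P/∂n| = 400 Pa / 402000 m = 9.95×10⁻⁴ Pa/m
Geostrophic balance (pressure-gradient force = Coriolis force):
V_g = (1/(fρ)) |∂P/∂n| = 9.95×10⁻⁴ / (1.24×10⁻⁴ × 1.25) = 6.44 m/s
Converting: 6.44 m/s × 1.944 = 12.5 knots

12.5 knots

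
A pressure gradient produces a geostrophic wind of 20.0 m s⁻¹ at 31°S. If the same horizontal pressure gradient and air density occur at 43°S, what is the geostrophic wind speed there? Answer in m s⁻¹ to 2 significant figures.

15 m s⁻¹

With the same pressure gradient and density, V_g ∝ 1/f ∝ 1/sin φ.
V₂ = V₁ · sin φ₁ / sin φ₂ = 20.0 × sin 31° / sin 43°
V₂ = 20.0 × 0.5150/0.6820 = 15 m s⁻¹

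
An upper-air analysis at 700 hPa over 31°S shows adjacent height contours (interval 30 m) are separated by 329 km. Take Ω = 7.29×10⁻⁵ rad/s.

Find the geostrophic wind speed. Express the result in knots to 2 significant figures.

23 knots

Coriolis parameter at 31°S:
f = 2Ω sin φ = 2 × 7.29×10⁻⁵ × sin 31° = 7.51×10⁻⁵ s⁻¹
Height gradient: |∂Z/∂n| = 30 m / 329000 m = 9.12×10⁻⁵
On a pressure surface, geostrophic balance gives V_g = (g/f)|∂Z/∂n|:
V_g = 9.81 × 9.12×10⁻⁵ / 7.51×10⁻⁵ = 11.9 m/s
Converting: 11.9 m/s × 1.944 = 23 knots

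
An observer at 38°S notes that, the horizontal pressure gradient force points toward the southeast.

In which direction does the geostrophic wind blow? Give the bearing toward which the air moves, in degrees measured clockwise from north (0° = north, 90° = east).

045°

The pressure-gradient force points toward the southeast (bearing 135°).
Geostrophic balance: in the Southern Hemisphere the Coriolis force deflects motion to the left, so the geostrophic wind blows 90° to the left of the pressure-gradient force (low pressure on the right).
Rotating 135° by 90° counterclockwise gives 045° — the wind blows toward the northeast.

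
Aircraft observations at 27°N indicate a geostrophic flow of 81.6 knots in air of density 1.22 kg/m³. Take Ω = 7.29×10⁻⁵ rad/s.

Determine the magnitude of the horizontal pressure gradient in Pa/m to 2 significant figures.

Coriolis parameter at 27°N:
f = 2Ω sin φ = 2 × 7.29×10⁻⁵ × sin 27° = 6.62×10⁻⁵ s⁻¹
Wind speed in SI: 81.6 knots = 42.0 m/s
Geostrophic balance rearranged: |∂P/∂n| = f ρ V_g
|∂P/∂n| = 6.62×10⁻⁵ × 1.22 × 42.0 = 3.39×10⁻³ Pa/m

3.4×10⁻³ Pa/m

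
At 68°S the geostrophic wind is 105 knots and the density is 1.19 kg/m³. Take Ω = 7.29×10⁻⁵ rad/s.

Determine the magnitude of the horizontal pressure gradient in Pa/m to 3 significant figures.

8.69×10⁻³ Pa/m

Coriolis parameter at 68°S:
f = 2Ω sin φ = 2 × 7.29×10⁻⁵ × sin 68° = 1.35×10⁻⁴ s⁻¹
Wind speed in SI: 105 knots = 54.0 m/s
Geostrophic balance rearranged: |∂P/∂n| = f ρ V_g
|∂P/∂n| = 1.35×10⁻⁴ × 1.19 × 54.0 = 8.69×10⁻³ Pa/m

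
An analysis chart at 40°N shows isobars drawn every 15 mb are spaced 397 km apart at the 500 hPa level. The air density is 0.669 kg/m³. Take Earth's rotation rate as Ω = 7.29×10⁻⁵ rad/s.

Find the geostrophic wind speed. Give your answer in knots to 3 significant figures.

Coriolis parameter at 40°N:
f = 2Ω sin φ = 2 × 7.29×10⁻⁵ × sin 40° = 9.37×10⁻⁵ s⁻¹
Pressure gradient: |∂P/∂n| = 1500 Pa / 397000 m = 3.78×10⁻³ Pa/m
Geostrophic balance (pressure-gradient force = Coriolis force):
V_g = (1/(fρ)) |∂P/∂n| = 3.78×10⁻³ / (9.37×10⁻⁵ × 0.669) = 60.3 m/s
Converting: 60.3 m/s × 1.944 = 117 knots

117 knots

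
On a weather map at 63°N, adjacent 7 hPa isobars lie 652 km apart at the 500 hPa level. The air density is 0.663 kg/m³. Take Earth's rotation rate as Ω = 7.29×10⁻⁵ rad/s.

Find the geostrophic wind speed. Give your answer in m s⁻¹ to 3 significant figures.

Coriolis parameter at 63°N:
f = 2Ω sin φ = 2 × 7.29×10⁻⁵ × sin 63° = 1.30×10⁻⁴ s⁻¹
Pressure gradient: |∂P/∂n| = 700 Pa / 652000 m = 1.07×10⁻³ Pa/m
Geostrophic balance (pressure-gradient force = Coriolis force):
V_g = (1/(fρ)) |∂P/∂n| = 1.07×10⁻³ / (1.30×10⁻⁴ × 0.663) = 12.5 m/s

12.5 m s⁻¹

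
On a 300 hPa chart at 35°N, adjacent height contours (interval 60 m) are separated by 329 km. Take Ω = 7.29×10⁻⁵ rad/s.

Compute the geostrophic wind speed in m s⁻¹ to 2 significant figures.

Coriolis parameter at 35°N:
f = 2Ω sin φ = 2 × 7.29×10⁻⁵ × sin 35° = 8.36×10⁻⁵ s⁻¹
Height gradient: |∂Z/∂n| = 60 m / 329000 m = 1.82×10⁻⁴
On a pressure surface, geostrophic balance gives V_g = (g/f)|∂Z/∂n|:
V_g = 9.81 × 1.82×10⁻⁴ / 8.36×10⁻⁵ = 21.4 m/s

21 m s⁻¹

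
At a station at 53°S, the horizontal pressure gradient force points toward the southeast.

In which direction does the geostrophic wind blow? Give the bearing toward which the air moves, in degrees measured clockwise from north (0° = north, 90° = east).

The pressure-gradient force points toward the southeast (bearing 135°).
Geostrophic balance: in the Southern Hemisphere the Coriolis force deflects motion to the left, so the geostrophic wind blows 90° to the left of the pressure-gradient force (low pressure on the right).
Rotating 135° by 90° counterclockwise gives 045° — the wind blows toward the northeast.

045°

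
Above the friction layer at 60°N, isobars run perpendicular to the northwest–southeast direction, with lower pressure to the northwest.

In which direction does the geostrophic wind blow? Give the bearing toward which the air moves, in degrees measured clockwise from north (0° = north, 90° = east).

The pressure-gradient force points toward the northwest (bearing 315°).
Geostrophic balance: in the Northern Hemisphere the Coriolis force deflects motion to the right, so the geostrophic wind blows 90° to the right of the pressure-gradient force (low pressure on the left).
Rotating 315° by 90° clockwise gives 045° — the wind blows toward the northeast.

045°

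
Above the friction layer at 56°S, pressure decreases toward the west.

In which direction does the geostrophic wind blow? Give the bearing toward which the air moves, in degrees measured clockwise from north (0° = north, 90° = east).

180°

The pressure-gradient force points toward the west (bearing 270°).
Geostrophic balance: in the Southern Hemisphere the Coriolis force deflects motion to the left, so the geostrophic wind blows 90° to the left of the pressure-gradient force (low pressure on the right).
Rotating 270° by 90° counterclockwise gives 180° — the wind blows toward the south.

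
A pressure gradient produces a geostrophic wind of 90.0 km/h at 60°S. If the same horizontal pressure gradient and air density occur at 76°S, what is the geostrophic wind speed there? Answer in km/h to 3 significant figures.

With the same pressure gradient and density, V_g ∝ 1/f ∝ 1/sin φ.
V₂ = V₁ · sin φ₁ / sin φ₂ = 90.0 × sin 60° / sin 76°
V₂ = 90.0 × 0.8660/0.9703 = 80.3 km/h

80.3 km/h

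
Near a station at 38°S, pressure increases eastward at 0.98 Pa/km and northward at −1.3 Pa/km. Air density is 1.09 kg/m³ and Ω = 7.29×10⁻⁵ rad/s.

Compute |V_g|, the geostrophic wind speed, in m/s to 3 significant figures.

16.6 m/s

Coriolis parameter at 38°S:
f = 2Ω sin φ = 2 × 7.29×10⁻⁵ × sin 38° = 8.98×10⁻⁵ s⁻¹
In the Southern Hemisphere f is negative: f = −8.98×10⁻⁵ s⁻¹.
Component geostrophic relations (x east, y north):
u_g = −(1/(fρ)) ∂P/∂y,  v_g = (1/(fρ)) ∂P/∂x
u_g = −(−1.3×10⁻³)/(−8.98×10⁻⁵ × 1.09) = −13.3 m/s;  v_g = (0.98×10⁻³)/(−8.98×10⁻⁵ × 1.09) = −10.0 m/s
|V_g| = √(u_g² + v_g²) = 16.6 m/s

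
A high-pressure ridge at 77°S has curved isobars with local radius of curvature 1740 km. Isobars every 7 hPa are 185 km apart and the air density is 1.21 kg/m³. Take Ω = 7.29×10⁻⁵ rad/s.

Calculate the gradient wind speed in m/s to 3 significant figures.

Coriolis parameter at 77°S:
f = 2Ω sin φ = 2 × 7.29×10⁻⁵ × sin 77° = 1.42×10⁻⁴ s⁻¹
Pressure gradient: |∂P/∂n| = 700 Pa / 185000 m = 3.78×10⁻³ Pa/m
Geostrophic speed: V_g = |∂P/∂n|/(fρ) = 3.78×10⁻³/(1.42×10⁻⁴ × 1.21) = 22.0 m/s
Around a high, pressure-gradient force acts outward with centrifugal, so Coriolis balances both:
fV = (1/ρ)|∂P/∂n| + V²/R  →  V² − fR·V + fR·V_g = 0
With fR = 1.42×10⁻⁴ × 1740×10³ m = 247 m/s:
V = [fR − √((fR)² − 4 fR V_g)]/2 = [247 − √(247² − 4×247×22)]/2 = 24.4 m/s
Supergeostrophic (V > V_g = 22 m/s), as expected around a high.

24.4 m/s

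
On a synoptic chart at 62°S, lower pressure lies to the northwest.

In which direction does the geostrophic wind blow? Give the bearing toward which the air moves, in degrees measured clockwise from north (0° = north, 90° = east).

The pressure-gradient force points toward the northwest (bearing 315°).
Geostrophic balance: in the Southern Hemisphere the Coriolis force deflects motion to the left, so the geostrophic wind blows 90° to the left of the pressure-gradient force (low pressure on the right).
Rotating 315° by 90° counterclockwise gives 225° — the wind blows toward the southwest.

225°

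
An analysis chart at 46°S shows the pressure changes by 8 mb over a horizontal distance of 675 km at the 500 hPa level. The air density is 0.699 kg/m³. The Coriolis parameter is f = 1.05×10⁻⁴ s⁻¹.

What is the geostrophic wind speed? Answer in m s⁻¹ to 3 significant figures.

Pressure gradient: |∂P/∂n| = 800 Pa / 675000 m = 1.19×10⁻³ Pa/m
Geostrophic balance (pressure-gradient force = Coriolis force):
V_g = (1/(fρ)) |∂P/∂n| = 1.19×10⁻³ / (1.05×10⁻⁴ × 0.699) = 16.1 m/s

16.1 m s⁻¹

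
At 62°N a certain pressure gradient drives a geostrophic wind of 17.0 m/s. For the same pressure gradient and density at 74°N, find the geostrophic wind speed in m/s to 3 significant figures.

With the same pressure gradient and density, V_g ∝ 1/f ∝ 1/sin φ.
V₂ = V₁ · sin φ₁ / sin φ₂ = 17.0 × sin 62° / sin 74°
V₂ = 17.0 × 0.8829/0.9613 = 15.6 m/s

15.6 m/s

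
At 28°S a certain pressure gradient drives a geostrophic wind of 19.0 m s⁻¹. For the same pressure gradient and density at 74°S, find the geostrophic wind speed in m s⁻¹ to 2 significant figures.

With the same pressure gradient and density, V_g ∝ 1/f ∝ 1/sin φ.
V₂ = V₁ · sin φ₁ / sin φ₂ = 19.0 × sin 28° / sin 74°
V₂ = 19.0 × 0.4695/0.9613 = 9.3 m s⁻¹

9.3 m s⁻¹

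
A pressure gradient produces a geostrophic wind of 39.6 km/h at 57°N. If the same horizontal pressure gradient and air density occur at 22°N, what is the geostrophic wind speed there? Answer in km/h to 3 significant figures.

With the same pressure gradient and density, V_g ∝ 1/f ∝ 1/sin φ.
V₂ = V₁ · sin φ₁ / sin φ₂ = 39.6 × sin 57° / sin 22°
V₂ = 39.6 × 0.8387/0.3746 = 88.7 km/h

88.7 km/h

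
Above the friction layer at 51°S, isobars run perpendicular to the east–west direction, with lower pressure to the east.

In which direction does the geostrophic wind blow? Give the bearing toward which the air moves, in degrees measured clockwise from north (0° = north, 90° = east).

The pressure-gradient force points toward the east (bearing 090°).
Geostrophic balance: in the Southern Hemisphere the Coriolis force deflects motion to the left, so the geostrophic wind blows 90° to the left of the pressure-gradient force (low pressure on the right).
Rotating 090° by 90° counterclockwise gives 000° — the wind blows toward the north.

000°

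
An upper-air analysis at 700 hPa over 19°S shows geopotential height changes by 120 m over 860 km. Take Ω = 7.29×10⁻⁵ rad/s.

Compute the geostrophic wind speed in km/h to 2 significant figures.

100 km/h

Coriolis parameter at 19°S:
f = 2Ω sin φ = 2 × 7.29×10⁻⁵ × sin 19° = 4.75×10⁻⁵ s⁻¹
Height gradient: |∂Z/∂n| = 120 m / 860000 m = 1.40×10⁻⁴
On a pressure surface, geostrophic balance gives V_g = (g/f)|∂Z/∂n|:
V_g = 9.81 × 1.40×10⁻⁴ / 4.75×10⁻⁵ = 28.8 m/s
Converting: 28.8 m/s × 3.6 = 100 km/h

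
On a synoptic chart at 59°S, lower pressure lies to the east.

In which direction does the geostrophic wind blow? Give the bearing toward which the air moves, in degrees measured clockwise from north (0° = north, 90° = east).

The pressure-gradient force points toward the east (bearing 090°).
Geostrophic balance: in the Southern Hemisphere the Coriolis force deflects motion to the left, so the geostrophic wind blows 90° to the left of the pressure-gradient force (low pressure on the right).
Rotating 090° by 90° counterclockwise gives 000° — the wind blows toward the north.

000°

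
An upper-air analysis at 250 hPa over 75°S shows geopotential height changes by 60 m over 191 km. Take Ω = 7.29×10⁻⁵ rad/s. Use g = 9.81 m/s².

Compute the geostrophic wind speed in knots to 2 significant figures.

Coriolis parameter at 75°S:
f = 2Ω sin φ = 2 × 7.29×10⁻⁵ × sin 75° = 1.41×10⁻⁴ s⁻¹
Height gradient: |∂Z/∂n| = 60 m / 191000 m = 3.14×10⁻⁴
On a pressure surface, geostrophic balance gives V_g = (g/f)|∂Z/∂n|:
V_g = 9.81 × 3.14×10⁻⁴ / 1.41×10⁻⁴ = 21.9 m/s
Converting: 21.9 m/s × 1.944 = 43 knots

43 knots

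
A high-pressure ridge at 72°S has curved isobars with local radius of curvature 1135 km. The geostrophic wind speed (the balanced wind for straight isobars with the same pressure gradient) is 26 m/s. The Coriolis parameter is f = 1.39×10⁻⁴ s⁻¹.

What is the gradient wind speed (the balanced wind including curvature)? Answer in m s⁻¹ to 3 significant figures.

Around a high, pressure-gradient force acts outward with centrifugal, so Coriolis balances both:
fV = (1/ρ)|∂P/∂n| + V²/R  →  V² − fR·V + fR·V_g = 0
With fR = 1.39×10⁻⁴ × 1135×10³ m = 158 m/s:
V = [fR − √((fR)² − 4 fR V_g)]/2 = [158 − √(158² − 4×158×26)]/2 = 32.8 m/s
Supergeostrophic (V > V_g = 26 m/s), as expected around a high.

32.8 m s⁻¹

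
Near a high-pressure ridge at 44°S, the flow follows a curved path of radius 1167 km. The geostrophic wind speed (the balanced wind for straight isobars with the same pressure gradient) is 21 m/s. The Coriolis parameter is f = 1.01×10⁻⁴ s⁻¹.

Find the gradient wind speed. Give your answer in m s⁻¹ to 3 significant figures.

27.3 m s⁻¹

Around a high, pressure-gradient force acts outward with centrifugal, so Coriolis balances both:
fV = (1/ρ)|∂P/∂n| + V²/R  →  V² − fR·V + fR·V_g = 0
With fR = 1.01×10⁻⁴ × 1167×10³ m = 118 m/s:
V = [fR − √((fR)² − 4 fR V_g)]/2 = [118 − √(118² − 4×118×21)]/2 = 27.3 m/s
Supergeostrophic (V > V_g = 21 m/s), as expected around a high.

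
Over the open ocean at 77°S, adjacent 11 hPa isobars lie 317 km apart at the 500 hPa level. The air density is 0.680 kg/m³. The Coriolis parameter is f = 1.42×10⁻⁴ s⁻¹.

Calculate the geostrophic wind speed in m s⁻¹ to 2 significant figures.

Pressure gradient: |∂P/∂n| = 1100 Pa / 317000 m = 3.47×10⁻³ Pa/m
Geostrophic balance (pressure-gradient force = Coriolis force):
V_g = (1/(fρ)) |∂P/∂n| = 3.47×10⁻³ / (1.42×10⁻⁴ × 0.680) = 35.9 m/s

36 m s⁻¹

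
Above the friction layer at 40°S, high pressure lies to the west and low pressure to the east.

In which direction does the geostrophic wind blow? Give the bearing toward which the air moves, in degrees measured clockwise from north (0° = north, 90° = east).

The pressure-gradient force points toward the east (bearing 090°).
Geostrophic balance: in the Southern Hemisphere the Coriolis force deflects motion to the left, so the geostrophic wind blows 90° to the left of the pressure-gradient force (low pressure on the right).
Rotating 090° by 90° counterclockwise gives 000° — the wind blows toward the north.

000°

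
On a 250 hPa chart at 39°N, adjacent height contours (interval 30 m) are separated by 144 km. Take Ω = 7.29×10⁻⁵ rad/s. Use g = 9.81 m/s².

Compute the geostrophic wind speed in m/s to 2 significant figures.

22 m/s

Coriolis parameter at 39°N:
f = 2Ω sin φ = 2 × 7.29×10⁻⁵ × sin 39° = 9.18×10⁻⁵ s⁻¹
Height gradient: |∂Z/∂n| = 30 m / 144000 m = 2.08×10⁻⁴
On a pressure surface, geostrophic balance gives V_g = (g/f)|∂Z/∂n|:
V_g = 9.81 × 2.08×10⁻⁴ / 9.18×10⁻⁵ = 22.3 m/s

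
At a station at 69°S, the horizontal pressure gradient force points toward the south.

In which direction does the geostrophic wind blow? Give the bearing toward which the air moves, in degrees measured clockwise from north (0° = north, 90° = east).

090°

The pressure-gradient force points toward the south (bearing 180°).
Geostrophic balance: in the Southern Hemisphere the Coriolis force deflects motion to the left, so the geostrophic wind blows 90° to the left of the pressure-gradient force (low pressure on the right).
Rotating 180° by 90° counterclockwise gives 090° — the wind blows toward the east.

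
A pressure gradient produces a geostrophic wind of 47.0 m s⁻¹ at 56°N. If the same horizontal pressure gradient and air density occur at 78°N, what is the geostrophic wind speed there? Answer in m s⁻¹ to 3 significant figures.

With the same pressure gradient and density, V_g ∝ 1/f ∝ 1/sin φ.
V₂ = V₁ · sin φ₁ / sin φ₂ = 47.0 × sin 56° / sin 78°
V₂ = 47.0 × 0.8290/0.9781 = 39.8 m s⁻¹

39.8 m s⁻¹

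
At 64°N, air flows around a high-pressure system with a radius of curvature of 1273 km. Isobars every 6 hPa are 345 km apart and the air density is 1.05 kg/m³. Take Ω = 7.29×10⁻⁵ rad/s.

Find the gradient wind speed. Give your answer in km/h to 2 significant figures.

Coriolis parameter at 64°N:
f = 2Ω sin φ = 2 × 7.29×10⁻⁵ × sin 64° = 1.31×10⁻⁴ s⁻¹
Pressure gradient: |∂P/∂n| = 600 Pa / 345000 m = 1.74×10⁻³ Pa/m
Geostrophic speed: V_g = |∂P/∂n|/(fρ) = 1.74×10⁻³/(1.31×10⁻⁴ × 1.05) = 12.6 m/s
Around a high, pressure-gradient force acts outward with centrifugal, so Coriolis balances both:
fV = (1/ρ)|∂P/∂n| + V²/R  →  V² − fR·V + fR·V_g = 0
With fR = 1.31×10⁻⁴ × 1273×10³ m = 167 m/s:
V = [fR − √((fR)² − 4 fR V_g)]/2 = [167 − √(167² − 4×167×12.6)]/2 = 13.8 m/s
Supergeostrophic (V > V_g = 12.6 m/s), as expected around a high.
Converting: 13.8 m/s × 3.6 = 50 km/h

50 km/h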